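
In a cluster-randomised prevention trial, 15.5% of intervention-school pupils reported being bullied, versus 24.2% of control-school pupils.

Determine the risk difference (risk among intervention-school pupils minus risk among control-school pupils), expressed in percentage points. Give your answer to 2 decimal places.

-8.70

risk difference = 0.1550 − 0.2420 = -0.0870 → -8.70 percentage points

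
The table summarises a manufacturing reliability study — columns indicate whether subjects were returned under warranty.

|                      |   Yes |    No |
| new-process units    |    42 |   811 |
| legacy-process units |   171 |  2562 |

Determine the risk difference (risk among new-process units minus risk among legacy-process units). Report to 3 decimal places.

risk, new-process units = 42/853 = 0.04924
risk, legacy-process units = 171/2733 = 0.06257
risk difference = 0.04924 − 0.06257 = -0.013

-0.013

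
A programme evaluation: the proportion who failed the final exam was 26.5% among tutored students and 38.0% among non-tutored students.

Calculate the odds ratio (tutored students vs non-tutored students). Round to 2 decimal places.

odds, tutored students = 0.2650/0.7350 = 0.3605
odds, non-tutored students = 0.3800/0.6200 = 0.6129
OR = 0.3605 / 0.6129 = 0.59

OR: 0.59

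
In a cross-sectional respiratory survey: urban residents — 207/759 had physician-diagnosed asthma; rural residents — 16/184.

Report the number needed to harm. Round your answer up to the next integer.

6

risk, urban residents = 207/759 = 0.272727
risk, rural residents = 16/184 = 0.086957
absolute risk difference = 0.185771
1 / 0.185771 = 5.383 → round up → 6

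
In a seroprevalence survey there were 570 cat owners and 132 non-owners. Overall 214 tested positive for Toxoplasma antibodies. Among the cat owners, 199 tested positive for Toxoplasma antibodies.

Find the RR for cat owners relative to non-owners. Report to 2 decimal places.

cat owners without the outcome: 570 − 199 = 371
non-owners with the outcome: 214 − 199 = 15
non-owners without the outcome: 132 − 15 = 117
risk, cat owners = 199/570 = 0.3491
risk, non-owners = 15/132 = 0.1136
RR = 0.3491 / 0.1136 = 3.07

RR = 3.07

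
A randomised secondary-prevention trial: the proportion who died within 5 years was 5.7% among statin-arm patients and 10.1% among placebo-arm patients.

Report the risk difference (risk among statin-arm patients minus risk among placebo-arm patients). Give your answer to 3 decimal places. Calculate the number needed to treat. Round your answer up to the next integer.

risk difference = 0.0570 − 0.1010 = -0.044
absolute risk difference = 0.044000
1 / 0.044000 = 22.727 → round up → 23

RD = -0.044; NNT = 23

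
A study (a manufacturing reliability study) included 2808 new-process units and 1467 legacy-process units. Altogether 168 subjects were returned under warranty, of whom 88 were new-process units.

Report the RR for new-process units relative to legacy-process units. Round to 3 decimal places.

RR ≈ 0.575

new-process units without the outcome: 2808 − 88 = 2720
legacy-process units with the outcome: 168 − 88 = 80
legacy-process units without the outcome: 1467 − 80 = 1387
risk, new-process units = 88/2808 = 0.03134
risk, legacy-process units = 80/1467 = 0.05453
RR = 0.03134 / 0.05453 = 0.575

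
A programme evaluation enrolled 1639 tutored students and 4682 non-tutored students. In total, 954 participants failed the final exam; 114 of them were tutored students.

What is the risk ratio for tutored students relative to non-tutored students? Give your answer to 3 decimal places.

RR ≈ 0.388

tutored students without the outcome: 1639 − 114 = 1525
non-tutored students with the outcome: 954 − 114 = 840
non-tutored students without the outcome: 4682 − 840 = 3842
risk, tutored students = 114/1639 = 0.0696
risk, non-tutored students = 840/4682 = 0.1794
RR = 0.0696 / 0.1794 = 0.388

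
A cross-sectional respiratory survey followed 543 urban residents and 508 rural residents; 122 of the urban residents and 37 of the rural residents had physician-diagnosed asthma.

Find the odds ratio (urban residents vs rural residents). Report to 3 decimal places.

OR = (122 × 471) / (421 × 37) = 57462/15577 ≈ 3.689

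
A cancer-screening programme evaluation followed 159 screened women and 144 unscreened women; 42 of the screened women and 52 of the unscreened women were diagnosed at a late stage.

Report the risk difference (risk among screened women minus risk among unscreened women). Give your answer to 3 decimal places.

risk, screened women = 42/159 = 0.2642
risk, unscreened women = 52/144 = 0.3611
risk difference = 0.2642 − 0.3611 = -0.097

RD ≈ -0.097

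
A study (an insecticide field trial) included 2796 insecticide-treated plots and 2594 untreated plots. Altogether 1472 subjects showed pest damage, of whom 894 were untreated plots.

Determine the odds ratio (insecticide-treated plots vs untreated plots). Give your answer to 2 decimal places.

insecticide-treated plots with the outcome: 1472 − 894 = 578
insecticide-treated plots without the outcome: 2796 − 578 = 2218
untreated plots without the outcome: 2594 − 894 = 1700
odds, insecticide-treated plots = 578/2218 = 0.2606
odds, untreated plots = 894/1700 = 0.5259
OR = 0.2606 / 0.5259 = 0.50

OR = 0.50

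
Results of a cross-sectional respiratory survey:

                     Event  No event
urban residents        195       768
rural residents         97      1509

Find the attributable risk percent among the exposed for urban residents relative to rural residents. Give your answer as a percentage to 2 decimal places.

risk, urban residents = 195/963 = 0.2025
risk, rural residents = 97/1606 = 0.0604
AR% = (0.2025 − 0.0604) / 0.2025 = 0.7017 → 70.17%

AR%: 70.17%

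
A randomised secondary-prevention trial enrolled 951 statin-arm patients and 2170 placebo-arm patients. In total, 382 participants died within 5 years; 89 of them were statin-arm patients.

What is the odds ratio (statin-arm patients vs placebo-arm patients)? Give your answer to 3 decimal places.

OR ≈ 0.661

statin-arm patients without the outcome: 951 − 89 = 862
placebo-arm patients with the outcome: 382 − 89 = 293
placebo-arm patients without the outcome: 2170 − 293 = 1877
odds, statin-arm patients = 89/862 = 0.1032
odds, placebo-arm patients = 293/1877 = 0.1561
OR = 0.1032 / 0.1561 = 0.661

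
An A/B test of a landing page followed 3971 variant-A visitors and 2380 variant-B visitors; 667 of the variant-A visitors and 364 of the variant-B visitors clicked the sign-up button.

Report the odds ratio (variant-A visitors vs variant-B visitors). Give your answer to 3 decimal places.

odds, variant-A visitors = 667/3304 = 0.2019
odds, variant-B visitors = 364/2016 = 0.1806
OR = 0.2019 / 0.1806 = 1.118

1.118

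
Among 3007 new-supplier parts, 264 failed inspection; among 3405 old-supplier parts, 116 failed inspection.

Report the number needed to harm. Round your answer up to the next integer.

risk, new-supplier parts = 264/3007 = 0.087795
risk, old-supplier parts = 116/3405 = 0.034068
absolute risk difference = 0.053728
1 / 0.053728 = 18.612 → round up → 19

NNH: 19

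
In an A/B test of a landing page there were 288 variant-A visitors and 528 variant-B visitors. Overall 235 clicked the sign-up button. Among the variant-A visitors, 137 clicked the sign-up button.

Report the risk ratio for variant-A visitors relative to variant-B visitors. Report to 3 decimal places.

RR: 2.563

variant-A visitors without the outcome: 288 − 137 = 151
variant-B visitors with the outcome: 235 − 137 = 98
variant-B visitors without the outcome: 528 − 98 = 430
risk, variant-A visitors = 137/288 = 0.4757
risk, variant-B visitors = 98/528 = 0.1856
RR = 0.4757 / 0.1856 = 2.563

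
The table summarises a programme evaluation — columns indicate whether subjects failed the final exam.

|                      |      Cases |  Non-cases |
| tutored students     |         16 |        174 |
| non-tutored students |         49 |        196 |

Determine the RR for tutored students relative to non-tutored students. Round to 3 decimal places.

RR: 0.421

risk, tutored students = 16/190 = 0.0842
risk, non-tutored students = 49/245 = 0.2000
RR = 0.0842 / 0.2000 = 0.421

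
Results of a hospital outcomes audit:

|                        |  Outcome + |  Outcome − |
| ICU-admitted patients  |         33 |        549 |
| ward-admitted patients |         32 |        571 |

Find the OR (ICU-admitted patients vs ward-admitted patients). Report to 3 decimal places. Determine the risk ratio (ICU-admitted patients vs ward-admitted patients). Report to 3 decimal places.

odds, ICU-admitted patients = 33/549 = 0.0601
odds, ward-admitted patients = 32/571 = 0.0560
OR = 0.0601 / 0.0560 = 1.073
risk, ICU-admitted patients = 33/582 = 0.0567
risk, ward-admitted patients = 32/603 = 0.0531
RR = 0.0567 / 0.0531 = 1.068

OR = 1.073; RR = 1.068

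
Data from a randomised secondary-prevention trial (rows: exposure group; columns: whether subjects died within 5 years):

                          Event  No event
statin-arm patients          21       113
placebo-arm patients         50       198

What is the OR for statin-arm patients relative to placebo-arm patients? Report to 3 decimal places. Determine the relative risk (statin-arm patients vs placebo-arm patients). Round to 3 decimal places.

odds, statin-arm patients = 21/113 = 0.1858
odds, placebo-arm patients = 50/198 = 0.2525
OR = 0.1858 / 0.2525 = 0.736
risk, statin-arm patients = 21/134 = 0.1567
risk, placebo-arm patients = 50/248 = 0.2016
RR = 0.1567 / 0.2016 = 0.777

OR = 0.736; RR = 0.777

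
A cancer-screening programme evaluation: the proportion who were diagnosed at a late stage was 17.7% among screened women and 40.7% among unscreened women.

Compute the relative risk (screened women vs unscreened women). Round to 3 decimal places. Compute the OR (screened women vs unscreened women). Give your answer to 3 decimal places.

RR = 0.435; OR = 0.313

RR = 0.1770 / 0.4070 = 0.435
odds, screened women = 0.1770/0.8230 = 0.2151
odds, unscreened women = 0.4070/0.5930 = 0.6863
OR = 0.2151 / 0.6863 = 0.313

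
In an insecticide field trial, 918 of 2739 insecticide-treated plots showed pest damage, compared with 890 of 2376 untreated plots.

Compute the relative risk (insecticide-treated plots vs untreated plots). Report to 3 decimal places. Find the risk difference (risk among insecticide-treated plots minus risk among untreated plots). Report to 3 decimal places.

risk, insecticide-treated plots = 918/2739 = 0.3352
risk, untreated plots = 890/2376 = 0.3746
RR = 0.3352 / 0.3746 = 0.895
risk difference = 0.3352 − 0.3746 = -0.039

RR = 0.895; RD = -0.039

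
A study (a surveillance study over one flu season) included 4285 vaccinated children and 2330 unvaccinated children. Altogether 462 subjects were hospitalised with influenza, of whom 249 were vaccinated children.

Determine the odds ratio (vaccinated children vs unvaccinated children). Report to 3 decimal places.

0.613

vaccinated children without the outcome: 4285 − 249 = 4036
unvaccinated children with the outcome: 462 − 249 = 213
unvaccinated children without the outcome: 2330 − 213 = 2117
OR = (249 × 2117) / (4036 × 213) = 527133/859668 ≈ 0.613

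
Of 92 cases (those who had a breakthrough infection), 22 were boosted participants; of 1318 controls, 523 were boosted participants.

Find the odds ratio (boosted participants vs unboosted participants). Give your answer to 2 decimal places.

OR = (22 × 795) / (523 × 70) = 17490/36610 ≈ 0.48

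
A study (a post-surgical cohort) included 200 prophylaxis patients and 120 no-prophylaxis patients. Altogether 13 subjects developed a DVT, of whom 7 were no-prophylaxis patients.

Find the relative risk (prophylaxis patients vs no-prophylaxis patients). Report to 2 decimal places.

RR = 0.51

prophylaxis patients with the outcome: 13 − 7 = 6
prophylaxis patients without the outcome: 200 − 6 = 194
no-prophylaxis patients without the outcome: 120 − 7 = 113
risk, prophylaxis patients = 6/200 = 0.03000
risk, no-prophylaxis patients = 7/120 = 0.05833
RR = 0.03000 / 0.05833 = 0.51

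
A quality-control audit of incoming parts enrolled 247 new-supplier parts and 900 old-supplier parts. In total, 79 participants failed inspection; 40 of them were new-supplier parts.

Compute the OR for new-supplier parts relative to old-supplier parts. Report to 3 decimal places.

4.266

new-supplier parts without the outcome: 247 − 40 = 207
old-supplier parts with the outcome: 79 − 40 = 39
old-supplier parts without the outcome: 900 − 39 = 861
OR = (40 × 861) / (207 × 39) = 34440/8073 ≈ 4.266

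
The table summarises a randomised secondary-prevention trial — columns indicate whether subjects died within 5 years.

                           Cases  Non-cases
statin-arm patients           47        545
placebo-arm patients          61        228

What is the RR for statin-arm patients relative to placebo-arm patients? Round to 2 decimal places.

risk, statin-arm patients = 47/592 = 0.0794
risk, placebo-arm patients = 61/289 = 0.2111
RR = 0.0794 / 0.2111 = 0.38

0.38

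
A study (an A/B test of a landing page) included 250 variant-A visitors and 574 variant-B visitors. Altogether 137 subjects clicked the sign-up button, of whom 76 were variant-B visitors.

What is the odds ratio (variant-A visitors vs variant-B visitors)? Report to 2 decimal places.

variant-A visitors with the outcome: 137 − 76 = 61
variant-A visitors without the outcome: 250 − 61 = 189
variant-B visitors without the outcome: 574 − 76 = 498
OR = (61 × 498) / (189 × 76) = 30378/14364 ≈ 2.11

2.11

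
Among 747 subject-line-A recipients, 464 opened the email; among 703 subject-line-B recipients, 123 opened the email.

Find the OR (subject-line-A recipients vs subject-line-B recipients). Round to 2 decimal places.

OR ≈ 7.73

odds, subject-line-A recipients = 464/283 = 1.6396
odds, subject-line-B recipients = 123/580 = 0.2121
OR = 1.6396 / 0.2121 = 7.73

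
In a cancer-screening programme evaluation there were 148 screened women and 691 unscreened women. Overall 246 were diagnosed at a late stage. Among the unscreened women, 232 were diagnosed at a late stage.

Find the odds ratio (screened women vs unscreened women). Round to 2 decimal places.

screened women with the outcome: 246 − 232 = 14
screened women without the outcome: 148 − 14 = 134
unscreened women without the outcome: 691 − 232 = 459
OR = (14 × 459) / (134 × 232) = 6426/31088 ≈ 0.21

OR ≈ 0.21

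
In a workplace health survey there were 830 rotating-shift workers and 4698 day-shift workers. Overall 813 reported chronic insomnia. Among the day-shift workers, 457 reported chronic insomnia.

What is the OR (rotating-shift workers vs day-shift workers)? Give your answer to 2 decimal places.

OR: 6.97

rotating-shift workers with the outcome: 813 − 457 = 356
rotating-shift workers without the outcome: 830 − 356 = 474
day-shift workers without the outcome: 4698 − 457 = 4241
odds, rotating-shift workers = 356/474 = 0.7511
odds, day-shift workers = 457/4241 = 0.1078
OR = 0.7511 / 0.1078 = 6.97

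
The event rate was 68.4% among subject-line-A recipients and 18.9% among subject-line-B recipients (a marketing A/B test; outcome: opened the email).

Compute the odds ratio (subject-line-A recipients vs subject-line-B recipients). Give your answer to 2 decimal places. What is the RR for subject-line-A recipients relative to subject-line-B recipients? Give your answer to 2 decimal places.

odds, subject-line-A recipients = 0.6840/0.3160 = 2.1646
odds, subject-line-B recipients = 0.1890/0.8110 = 0.2330
OR = 2.1646 / 0.2330 = 9.29
RR = 0.6840 / 0.1890 = 3.62

OR = 9.29; RR = 3.62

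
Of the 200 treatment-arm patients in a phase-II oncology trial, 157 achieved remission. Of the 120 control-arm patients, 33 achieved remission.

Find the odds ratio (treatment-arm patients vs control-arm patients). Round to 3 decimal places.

OR = (157 × 87) / (43 × 33) = 13659/1419 ≈ 9.626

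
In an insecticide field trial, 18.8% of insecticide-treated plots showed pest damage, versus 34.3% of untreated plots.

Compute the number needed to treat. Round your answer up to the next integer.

7

absolute risk difference = 0.155000
1 / 0.155000 = 6.452 → round up → 7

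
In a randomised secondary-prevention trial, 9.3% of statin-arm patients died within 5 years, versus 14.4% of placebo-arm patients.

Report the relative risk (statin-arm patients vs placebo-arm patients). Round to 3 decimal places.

RR = 0.0930 / 0.1440 = 0.646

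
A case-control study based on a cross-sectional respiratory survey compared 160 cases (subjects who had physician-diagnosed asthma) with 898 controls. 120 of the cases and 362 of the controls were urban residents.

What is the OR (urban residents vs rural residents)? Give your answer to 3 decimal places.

OR = (120 × 536) / (362 × 40) = 64320/14480 ≈ 4.442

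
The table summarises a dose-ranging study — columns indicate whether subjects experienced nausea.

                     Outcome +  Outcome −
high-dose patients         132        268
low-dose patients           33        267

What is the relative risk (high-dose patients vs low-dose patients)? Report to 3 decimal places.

RR ≈ 3.000

risk, high-dose patients = 132/400 = 0.3300
risk, low-dose patients = 33/300 = 0.1100
RR = 0.3300 / 0.1100 = 3.000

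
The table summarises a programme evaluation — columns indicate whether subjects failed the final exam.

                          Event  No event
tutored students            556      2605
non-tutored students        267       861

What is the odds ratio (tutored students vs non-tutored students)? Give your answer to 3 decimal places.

OR = 0.688

odds, tutored students = 556/2605 = 0.2134
odds, non-tutored students = 267/861 = 0.3101
OR = 0.2134 / 0.3101 = 0.688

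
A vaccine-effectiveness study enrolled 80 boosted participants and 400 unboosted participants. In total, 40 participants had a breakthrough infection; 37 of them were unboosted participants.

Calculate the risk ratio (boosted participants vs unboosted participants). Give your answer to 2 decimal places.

RR ≈ 0.41

boosted participants with the outcome: 40 − 37 = 3
boosted participants without the outcome: 80 − 3 = 77
unboosted participants without the outcome: 400 − 37 = 363
risk, boosted participants = 3/80 = 0.03750
risk, unboosted participants = 37/400 = 0.09250
RR = 0.03750 / 0.09250 = 0.41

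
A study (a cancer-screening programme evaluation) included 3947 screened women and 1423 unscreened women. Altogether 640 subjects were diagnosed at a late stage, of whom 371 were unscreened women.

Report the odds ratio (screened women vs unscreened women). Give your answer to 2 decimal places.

OR = 0.21

screened women with the outcome: 640 − 371 = 269
screened women without the outcome: 3947 − 269 = 3678
unscreened women without the outcome: 1423 − 371 = 1052
OR = (269 × 1052) / (3678 × 371) = 282988/1364538 ≈ 0.21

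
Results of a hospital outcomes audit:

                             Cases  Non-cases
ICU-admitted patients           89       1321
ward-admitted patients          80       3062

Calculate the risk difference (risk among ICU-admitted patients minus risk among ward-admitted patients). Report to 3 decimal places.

0.038

risk, ICU-admitted patients = 89/1410 = 0.06312
risk, ward-admitted patients = 80/3142 = 0.02546
risk difference = 0.06312 − 0.02546 = 0.038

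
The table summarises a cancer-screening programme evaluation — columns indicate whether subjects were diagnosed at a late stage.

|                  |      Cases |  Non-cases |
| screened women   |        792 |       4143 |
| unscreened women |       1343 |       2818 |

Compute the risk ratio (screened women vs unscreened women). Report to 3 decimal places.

risk, screened women = 792/4935 = 0.1605
risk, unscreened women = 1343/4161 = 0.3228
RR = 0.1605 / 0.3228 = 0.497

RR = 0.497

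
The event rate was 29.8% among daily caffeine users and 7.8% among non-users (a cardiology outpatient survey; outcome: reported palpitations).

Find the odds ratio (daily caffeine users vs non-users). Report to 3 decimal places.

odds, daily caffeine users = 0.2980/0.7020 = 0.4245
odds, non-users = 0.0780/0.9220 = 0.0846
OR = 0.4245 / 0.0846 = 5.018

5.018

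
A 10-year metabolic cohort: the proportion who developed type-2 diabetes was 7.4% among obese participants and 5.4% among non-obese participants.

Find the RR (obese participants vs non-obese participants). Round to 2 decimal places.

RR = 0.0740 / 0.0540 = 1.37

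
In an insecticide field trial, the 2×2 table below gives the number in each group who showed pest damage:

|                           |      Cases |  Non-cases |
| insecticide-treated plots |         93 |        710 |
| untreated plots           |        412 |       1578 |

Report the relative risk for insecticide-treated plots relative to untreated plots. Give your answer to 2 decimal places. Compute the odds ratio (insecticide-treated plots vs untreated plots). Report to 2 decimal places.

risk, insecticide-treated plots = 93/803 = 0.1158
risk, untreated plots = 412/1990 = 0.2070
RR = 0.1158 / 0.2070 = 0.56
odds, insecticide-treated plots = 93/710 = 0.1310
odds, untreated plots = 412/1578 = 0.2611
OR = 0.1310 / 0.2611 = 0.50

RR = 0.56; OR = 0.50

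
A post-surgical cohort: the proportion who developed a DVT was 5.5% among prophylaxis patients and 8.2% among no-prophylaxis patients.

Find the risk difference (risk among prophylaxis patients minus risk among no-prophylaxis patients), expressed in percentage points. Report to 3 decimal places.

risk difference = 0.0550 − 0.0820 = -0.0270 → -2.700 percentage points

RD = -2.700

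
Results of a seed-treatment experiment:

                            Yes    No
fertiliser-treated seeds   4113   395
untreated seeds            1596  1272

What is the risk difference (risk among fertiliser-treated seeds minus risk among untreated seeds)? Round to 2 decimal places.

0.36

risk, fertiliser-treated seeds = 4113/4508 = 0.9124
risk, untreated seeds = 1596/2868 = 0.5565
risk difference = 0.9124 − 0.5565 = 0.36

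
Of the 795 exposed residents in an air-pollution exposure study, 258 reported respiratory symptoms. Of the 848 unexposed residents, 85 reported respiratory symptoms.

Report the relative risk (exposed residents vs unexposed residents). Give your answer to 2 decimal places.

3.24

risk, exposed residents = 258/795 = 0.3245
risk, unexposed residents = 85/848 = 0.1002
RR = 0.3245 / 0.1002 = 3.24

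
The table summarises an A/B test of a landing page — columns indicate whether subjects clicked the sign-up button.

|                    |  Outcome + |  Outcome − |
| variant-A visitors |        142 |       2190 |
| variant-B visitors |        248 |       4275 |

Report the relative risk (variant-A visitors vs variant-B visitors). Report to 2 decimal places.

risk, variant-A visitors = 142/2332 = 0.0609
risk, variant-B visitors = 248/4523 = 0.0548
RR = 0.0609 / 0.0548 = 1.11

RR ≈ 1.11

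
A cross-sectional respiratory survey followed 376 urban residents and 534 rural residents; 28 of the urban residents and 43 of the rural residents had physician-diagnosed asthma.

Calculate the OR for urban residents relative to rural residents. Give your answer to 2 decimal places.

odds, urban residents = 28/348 = 0.0805
odds, rural residents = 43/491 = 0.0876
OR = 0.0805 / 0.0876 = 0.92

0.92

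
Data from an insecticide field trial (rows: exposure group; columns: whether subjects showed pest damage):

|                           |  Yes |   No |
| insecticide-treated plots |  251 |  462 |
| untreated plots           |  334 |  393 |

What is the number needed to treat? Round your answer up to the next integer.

risk, insecticide-treated plots = 251/713 = 0.352034
risk, untreated plots = 334/727 = 0.459422
absolute risk difference = 0.107389
1 / 0.107389 = 9.312 → round up → 10

10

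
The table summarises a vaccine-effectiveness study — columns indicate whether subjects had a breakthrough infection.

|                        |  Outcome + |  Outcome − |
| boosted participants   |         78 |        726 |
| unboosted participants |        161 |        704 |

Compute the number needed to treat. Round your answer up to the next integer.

12

risk, boosted participants = 78/804 = 0.097015
risk, unboosted participants = 161/865 = 0.186127
absolute risk difference = 0.089112
1 / 0.089112 = 11.222 → round up → 12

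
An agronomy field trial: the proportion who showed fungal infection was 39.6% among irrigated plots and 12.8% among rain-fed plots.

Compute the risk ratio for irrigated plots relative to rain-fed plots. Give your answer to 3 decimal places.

RR = 0.3960 / 0.1280 = 3.094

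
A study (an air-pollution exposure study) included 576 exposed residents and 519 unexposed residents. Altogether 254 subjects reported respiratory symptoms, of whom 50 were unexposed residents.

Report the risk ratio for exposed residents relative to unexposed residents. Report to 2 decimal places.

exposed residents with the outcome: 254 − 50 = 204
exposed residents without the outcome: 576 − 204 = 372
unexposed residents without the outcome: 519 − 50 = 469
risk, exposed residents = 204/576 = 0.3542
risk, unexposed residents = 50/519 = 0.0963
RR = 0.3542 / 0.0963 = 3.68

3.68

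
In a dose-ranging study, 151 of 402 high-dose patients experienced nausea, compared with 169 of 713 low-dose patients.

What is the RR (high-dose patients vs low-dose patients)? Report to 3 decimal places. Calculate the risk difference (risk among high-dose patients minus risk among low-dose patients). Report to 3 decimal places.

RR = 1.585; RD = 0.139

risk, high-dose patients = 151/402 = 0.3756
risk, low-dose patients = 169/713 = 0.2370
RR = 0.3756 / 0.2370 = 1.585
risk difference = 0.3756 − 0.2370 = 0.139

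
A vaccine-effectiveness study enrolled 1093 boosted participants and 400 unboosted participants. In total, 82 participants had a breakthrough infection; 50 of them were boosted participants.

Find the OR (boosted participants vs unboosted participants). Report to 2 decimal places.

boosted participants without the outcome: 1093 − 50 = 1043
unboosted participants with the outcome: 82 − 50 = 32
unboosted participants without the outcome: 400 − 32 = 368
odds, boosted participants = 50/1043 = 0.04794
odds, unboosted participants = 32/368 = 0.08696
OR = 0.04794 / 0.08696 = 0.55

0.55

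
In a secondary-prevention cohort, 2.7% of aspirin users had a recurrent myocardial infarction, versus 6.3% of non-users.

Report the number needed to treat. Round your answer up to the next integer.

absolute risk difference = 0.036000
1 / 0.036000 = 27.778 → round up → 28

28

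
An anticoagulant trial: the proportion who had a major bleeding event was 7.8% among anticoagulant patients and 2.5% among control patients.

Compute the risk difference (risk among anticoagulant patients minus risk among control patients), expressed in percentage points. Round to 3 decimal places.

RD: 5.300

risk difference = 0.07800 − 0.02500 = 0.05300 → 5.300 percentage points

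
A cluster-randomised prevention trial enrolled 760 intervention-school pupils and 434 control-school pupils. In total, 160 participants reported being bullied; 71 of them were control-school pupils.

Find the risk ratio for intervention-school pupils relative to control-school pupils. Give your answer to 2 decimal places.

0.72

intervention-school pupils with the outcome: 160 − 71 = 89
intervention-school pupils without the outcome: 760 − 89 = 671
control-school pupils without the outcome: 434 − 71 = 363
risk, intervention-school pupils = 89/760 = 0.1171
risk, control-school pupils = 71/434 = 0.1636
RR = 0.1171 / 0.1636 = 0.72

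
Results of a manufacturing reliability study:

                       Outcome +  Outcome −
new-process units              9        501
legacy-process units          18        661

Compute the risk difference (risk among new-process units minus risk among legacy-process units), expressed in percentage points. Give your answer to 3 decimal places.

RD = -0.886

risk, new-process units = 9/510 = 0.01765
risk, legacy-process units = 18/679 = 0.02651
risk difference = 0.01765 − 0.02651 = -0.00886 → -0.886 percentage points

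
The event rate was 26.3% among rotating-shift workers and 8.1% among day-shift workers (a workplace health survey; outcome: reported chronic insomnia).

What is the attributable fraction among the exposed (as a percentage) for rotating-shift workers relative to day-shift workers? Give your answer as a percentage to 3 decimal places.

AR% = (0.2630 − 0.0810) / 0.2630 = 0.6920 → 69.202%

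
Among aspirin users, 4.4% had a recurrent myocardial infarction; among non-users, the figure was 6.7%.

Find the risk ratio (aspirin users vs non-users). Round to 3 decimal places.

RR = 0.04400 / 0.06700 = 0.657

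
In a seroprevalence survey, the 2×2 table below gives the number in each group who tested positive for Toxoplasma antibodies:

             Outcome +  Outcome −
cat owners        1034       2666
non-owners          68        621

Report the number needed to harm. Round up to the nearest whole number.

risk, cat owners = 1034/3700 = 0.279459
risk, non-owners = 68/689 = 0.098694
absolute risk difference = 0.180766
1 / 0.180766 = 5.532 → round up → 6

6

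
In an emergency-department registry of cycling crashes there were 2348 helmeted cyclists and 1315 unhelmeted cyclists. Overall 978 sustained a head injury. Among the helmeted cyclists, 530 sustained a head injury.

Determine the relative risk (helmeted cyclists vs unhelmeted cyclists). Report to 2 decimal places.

0.66

helmeted cyclists without the outcome: 2348 − 530 = 1818
unhelmeted cyclists with the outcome: 978 − 530 = 448
unhelmeted cyclists without the outcome: 1315 − 448 = 867
risk, helmeted cyclists = 530/2348 = 0.2257
risk, unhelmeted cyclists = 448/1315 = 0.3407
RR = 0.2257 / 0.3407 = 0.66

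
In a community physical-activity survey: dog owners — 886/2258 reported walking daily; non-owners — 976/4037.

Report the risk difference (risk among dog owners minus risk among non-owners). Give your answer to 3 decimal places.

risk, dog owners = 886/2258 = 0.3924
risk, non-owners = 976/4037 = 0.2418
risk difference = 0.3924 − 0.2418 = 0.151

0.151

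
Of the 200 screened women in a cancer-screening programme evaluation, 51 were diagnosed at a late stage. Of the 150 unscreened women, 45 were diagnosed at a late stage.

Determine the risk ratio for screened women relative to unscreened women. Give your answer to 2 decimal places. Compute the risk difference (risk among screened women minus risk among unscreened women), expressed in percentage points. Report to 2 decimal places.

RR = 0.85; RD = -4.50

risk, screened women = 51/200 = 0.2550
risk, unscreened women = 45/150 = 0.3000
RR = 0.2550 / 0.3000 = 0.85
risk difference = 0.2550 − 0.3000 = -0.0450 → -4.50 percentage points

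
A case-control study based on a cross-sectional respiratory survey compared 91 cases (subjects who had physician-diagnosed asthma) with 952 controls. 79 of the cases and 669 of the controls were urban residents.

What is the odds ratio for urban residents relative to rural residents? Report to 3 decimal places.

OR = (79 × 283) / (669 × 12) = 22357/8028 ≈ 2.785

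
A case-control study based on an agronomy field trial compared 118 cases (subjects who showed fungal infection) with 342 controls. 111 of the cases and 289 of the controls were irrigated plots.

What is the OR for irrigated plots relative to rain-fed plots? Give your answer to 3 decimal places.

OR = (111 × 53) / (289 × 7) = 5883/2023 ≈ 2.908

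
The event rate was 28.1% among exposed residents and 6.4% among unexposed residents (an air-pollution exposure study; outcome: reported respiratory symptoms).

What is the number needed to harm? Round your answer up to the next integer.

absolute risk difference = 0.217000
1 / 0.217000 = 4.608 → round up → 5

5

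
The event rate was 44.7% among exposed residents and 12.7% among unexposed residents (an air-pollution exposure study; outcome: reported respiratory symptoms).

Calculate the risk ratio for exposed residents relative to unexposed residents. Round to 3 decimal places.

RR = 0.4470 / 0.1270 = 3.520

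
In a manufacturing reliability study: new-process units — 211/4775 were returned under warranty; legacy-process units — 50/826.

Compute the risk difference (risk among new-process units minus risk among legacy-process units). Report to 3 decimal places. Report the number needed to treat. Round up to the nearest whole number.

risk, new-process units = 211/4775 = 0.04419
risk, legacy-process units = 50/826 = 0.06053
risk difference = 0.04419 − 0.06053 = -0.016
absolute risk difference = 0.016344
1 / 0.016344 = 61.185 → round up → 62

RD = -0.016; NNT = 62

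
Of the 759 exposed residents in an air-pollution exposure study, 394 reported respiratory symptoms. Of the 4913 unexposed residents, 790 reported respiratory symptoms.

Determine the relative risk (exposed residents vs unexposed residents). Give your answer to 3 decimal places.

risk, exposed residents = 394/759 = 0.5191
risk, unexposed residents = 790/4913 = 0.1608
RR = 0.5191 / 0.1608 = 3.228

RR ≈ 3.228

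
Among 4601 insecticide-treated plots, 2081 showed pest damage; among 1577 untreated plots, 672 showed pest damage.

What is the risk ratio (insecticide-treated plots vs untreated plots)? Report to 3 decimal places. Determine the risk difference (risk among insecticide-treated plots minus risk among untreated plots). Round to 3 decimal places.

RR = 1.061; RD = 0.026

risk, insecticide-treated plots = 2081/4601 = 0.4523
risk, untreated plots = 672/1577 = 0.4261
RR = 0.4523 / 0.4261 = 1.061
risk difference = 0.4523 − 0.4261 = 0.026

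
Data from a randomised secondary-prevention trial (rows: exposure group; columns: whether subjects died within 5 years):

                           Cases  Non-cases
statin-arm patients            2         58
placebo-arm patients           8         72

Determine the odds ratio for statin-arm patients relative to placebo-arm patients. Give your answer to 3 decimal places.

odds, statin-arm patients = 2/58 = 0.03448
odds, placebo-arm patients = 8/72 = 0.11111
OR = 0.03448 / 0.11111 = 0.310

OR ≈ 0.310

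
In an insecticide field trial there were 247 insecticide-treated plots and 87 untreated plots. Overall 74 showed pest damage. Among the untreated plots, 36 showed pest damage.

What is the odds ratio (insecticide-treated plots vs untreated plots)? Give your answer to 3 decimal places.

insecticide-treated plots with the outcome: 74 − 36 = 38
insecticide-treated plots without the outcome: 247 − 38 = 209
untreated plots without the outcome: 87 − 36 = 51
odds, insecticide-treated plots = 38/209 = 0.1818
odds, untreated plots = 36/51 = 0.7059
OR = 0.1818 / 0.7059 = 0.258

OR = 0.258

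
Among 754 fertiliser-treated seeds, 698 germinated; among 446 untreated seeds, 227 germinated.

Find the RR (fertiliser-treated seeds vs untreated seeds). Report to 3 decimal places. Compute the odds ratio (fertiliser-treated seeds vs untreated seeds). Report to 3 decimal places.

RR = 1.819; OR = 12.025

risk, fertiliser-treated seeds = 698/754 = 0.9257
risk, untreated seeds = 227/446 = 0.5090
RR = 0.9257 / 0.5090 = 1.819
OR = (698 × 219) / (56 × 227) = 152862/12712 ≈ 12.025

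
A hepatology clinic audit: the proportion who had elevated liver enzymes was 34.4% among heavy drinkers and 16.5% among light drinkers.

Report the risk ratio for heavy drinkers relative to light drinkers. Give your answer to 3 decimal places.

RR = 0.3440 / 0.1650 = 2.085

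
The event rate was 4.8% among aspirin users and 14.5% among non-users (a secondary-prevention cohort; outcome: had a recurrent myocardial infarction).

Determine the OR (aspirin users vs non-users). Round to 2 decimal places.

0.30

odds, aspirin users = 0.04800/0.95200 = 0.05042
odds, non-users = 0.14500/0.85500 = 0.16959
OR = 0.05042 / 0.16959 = 0.30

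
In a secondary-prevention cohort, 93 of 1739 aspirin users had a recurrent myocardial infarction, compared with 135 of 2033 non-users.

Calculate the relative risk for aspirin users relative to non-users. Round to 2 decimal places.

risk, aspirin users = 93/1739 = 0.0535
risk, non-users = 135/2033 = 0.0664
RR = 0.0535 / 0.0664 = 0.81

RR: 0.81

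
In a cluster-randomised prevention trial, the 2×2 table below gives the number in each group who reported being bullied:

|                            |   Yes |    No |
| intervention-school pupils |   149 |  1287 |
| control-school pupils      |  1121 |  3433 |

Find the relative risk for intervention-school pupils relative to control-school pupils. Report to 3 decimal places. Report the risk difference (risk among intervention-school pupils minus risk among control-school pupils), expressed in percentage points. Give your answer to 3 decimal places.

risk, intervention-school pupils = 149/1436 = 0.1038
risk, control-school pupils = 1121/4554 = 0.2462
RR = 0.1038 / 0.2462 = 0.422
risk difference = 0.1038 − 0.2462 = -0.1424 → -14.240 percentage points

RR = 0.422; RD = -14.240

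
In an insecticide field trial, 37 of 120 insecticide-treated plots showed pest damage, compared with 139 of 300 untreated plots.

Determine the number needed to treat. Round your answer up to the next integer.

7

risk, insecticide-treated plots = 37/120 = 0.308333
risk, untreated plots = 139/300 = 0.463333
absolute risk difference = 0.155000
1 / 0.155000 = 6.452 → round up → 7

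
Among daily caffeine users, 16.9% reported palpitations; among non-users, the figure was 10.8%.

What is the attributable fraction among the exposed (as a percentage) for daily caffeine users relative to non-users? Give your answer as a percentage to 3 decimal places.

AR% = (0.1690 − 0.1080) / 0.1690 = 0.3609 → 36.095%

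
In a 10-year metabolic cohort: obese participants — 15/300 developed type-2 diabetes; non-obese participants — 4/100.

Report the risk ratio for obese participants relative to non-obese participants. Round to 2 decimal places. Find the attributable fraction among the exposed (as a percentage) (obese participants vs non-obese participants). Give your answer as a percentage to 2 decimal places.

risk, obese participants = 15/300 = 0.05000
risk, non-obese participants = 4/100 = 0.04000
RR = 0.05000 / 0.04000 = 1.25
AR% = (0.05000 − 0.04000) / 0.05000 = 0.2000 → 20.00%

RR = 1.25; AR% = 20.00%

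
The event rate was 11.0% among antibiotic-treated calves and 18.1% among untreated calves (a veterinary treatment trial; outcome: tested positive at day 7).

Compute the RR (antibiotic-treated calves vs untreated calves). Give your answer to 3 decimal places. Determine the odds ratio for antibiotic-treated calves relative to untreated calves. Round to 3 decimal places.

RR = 0.1100 / 0.1810 = 0.608
odds, antibiotic-treated calves = 0.1100/0.8900 = 0.1236
odds, untreated calves = 0.1810/0.8190 = 0.2210
OR = 0.1236 / 0.2210 = 0.559

RR = 0.608; OR = 0.559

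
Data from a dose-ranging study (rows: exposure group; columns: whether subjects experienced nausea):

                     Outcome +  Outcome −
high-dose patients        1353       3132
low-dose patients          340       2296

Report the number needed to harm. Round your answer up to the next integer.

NNH = 6

risk, high-dose patients = 1353/4485 = 0.301672
risk, low-dose patients = 340/2636 = 0.128983
absolute risk difference = 0.172689
1 / 0.172689 = 5.791 → round up → 6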